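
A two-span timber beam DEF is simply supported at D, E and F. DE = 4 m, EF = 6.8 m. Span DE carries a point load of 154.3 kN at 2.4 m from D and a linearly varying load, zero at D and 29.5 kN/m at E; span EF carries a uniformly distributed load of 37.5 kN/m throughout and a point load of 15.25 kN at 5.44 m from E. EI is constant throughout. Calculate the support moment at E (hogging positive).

M_E = 198.3 kN·m

Release continuity at E by inserting a hinge; the redundant is the internal moment M_E. The primary structure is two simply-supported spans DE and EF.
End slopes at the hinge E, treating each span as simply supported:
  span DE: point load 154.3 at a = 2.4: Pab(L + a)/(6LEI) = 158/EI
  span DE: triangular load, peak 29.5: w₀L³/(45EI) = 41.96/EI
  span EF: UDL 37.5: wL³/(24EI) = 491.3/EI
  span EF: point load 15.25 at a = 5.44: Pab(L + b)/(6LEI) = 22.57/EI
  relative rotation θ_0 = (200 + 513.9)/EI = 713.8/EI
A unit hogging moment at E produces rotation L₁/(3EI) + L₂/(3EI) = 3.6/EI.
Compatibility: M_E·(L₁+L₂)/(3EI) = θ_0, giving M_E = 198.3 kN·m (hogging).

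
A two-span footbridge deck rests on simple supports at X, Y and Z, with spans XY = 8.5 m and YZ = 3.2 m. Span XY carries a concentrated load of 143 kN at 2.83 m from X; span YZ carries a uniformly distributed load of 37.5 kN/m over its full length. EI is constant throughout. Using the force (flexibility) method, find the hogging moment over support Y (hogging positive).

Insert a hinge at Y; M_Y is the redundant, and each span becomes simply supported.
End slopes at the hinge Y, treating each span as simply supported:
  span XY: point load 143 at a = 2.83: Pab(L + a)/(6LEI) = 509.8/EI
  span YZ: UDL 37.5: wL³/(24EI) = 51.2/EI
  relative rotation θ_0 = (509.8 + 51.2)/EI = 561/EI
A unit hogging moment at Y produces rotation L₁/(3EI) + L₂/(3EI) = 3.9/EI.
Slope continuity at Y: θ_0 = M_Y·3.9/EI, so M_Y = 561/3.9 = 143.8 kN·m (hogging).

M_Y = 143.8 kN·m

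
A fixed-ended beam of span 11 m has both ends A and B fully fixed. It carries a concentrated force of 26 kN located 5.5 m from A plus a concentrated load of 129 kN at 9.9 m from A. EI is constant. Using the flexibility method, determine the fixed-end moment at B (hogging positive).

M_B = 150.7 kN·m

Take the two fixed-end moments M_A, M_B as redundants; the released structure is the simple span AB.
On the primary (simply-supported) span, the end slopes from the loading are:
  at A: point load 26 at a = 5.5: Pab(L + b)/(6LEI) = 196.6/EI
  at B: point load 26 at a = 5.5: Pab(L + a)/(6LEI) = 196.6/EI
  at A: point load 129 at a = 9.9: Pab(L + b)/(6LEI) = 257.5/EI
  at B: point load 129 at a = 9.9: Pab(L + a)/(6LEI) = 444.9/EI
  θ_A0 = 454.2/EI,  θ_B0 = 641.5/EI
Flexibility coefficients: a unit moment at one end gives L/(3EI) there and L/(6EI) at the far end, so f₁₁ = f₂₂ = 3.667/EI and f₁₂ = f₂₁ = 1.833/EI.
Compatibility — zero rotation at each built-in end:
  3.667 M_A + 1.833 M_B = 454.2
  1.833 M_A + 3.667 M_B = 641.5
Solving the pair gives M_A = 48.52 kN·m and M_B = 150.7 kN·m (hogging).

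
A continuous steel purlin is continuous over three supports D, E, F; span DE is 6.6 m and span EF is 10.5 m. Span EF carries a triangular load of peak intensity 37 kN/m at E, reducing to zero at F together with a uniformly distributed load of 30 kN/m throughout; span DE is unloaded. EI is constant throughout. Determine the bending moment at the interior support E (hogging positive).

Insert a hinge at E; M_E is the redundant, and each span becomes simply supported.
Rotations at E on the released spans (each span's end-slope, ×1/EI):
  span EF: triangular load, peak 37: w₀L³/(45EI) = 951.8/EI
  span EF: UDL 30: wL³/(24EI) = 1447/EI
  relative rotation θ_0 = (0 + 2399)/EI = 2399/EI
A unit hogging moment at E produces rotation L₁/(3EI) + L₂/(3EI) = 5.7/EI.
Compatibility: M_E·(L₁+L₂)/(3EI) = θ_0, giving M_E = 420.9 kN·m (hogging).

M_E = 420.9 kN·m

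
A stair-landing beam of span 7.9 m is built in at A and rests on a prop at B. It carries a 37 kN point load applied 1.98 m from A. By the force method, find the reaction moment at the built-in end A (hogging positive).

Release the roller at B. Primary structure: cantilever fixed at A.
Primary-structure tip deflection at B by superposition:
  point load 37 at a = 1.98: Pa²(3L − a)/(6EI) = 525.1/EI
Tip deflection under a unit load at B: L³/(3EI) = 164.3/EI.
The prop prevents deflection at B: R_B = δ_0/δ_{BB} = 525.1/164.3 = 3.195 kN.
Moment equilibrium about A: M_A = Σ(load moments about A) − R_B·L = 73.26 − 3.195×7.9 = 48.02 kN·m.

M_A = 48.02 kN·m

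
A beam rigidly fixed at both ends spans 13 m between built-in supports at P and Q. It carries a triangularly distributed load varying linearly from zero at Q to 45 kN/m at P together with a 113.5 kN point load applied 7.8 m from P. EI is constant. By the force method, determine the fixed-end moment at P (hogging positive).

M_P = 521.9 kN·m

Take the two fixed-end moments M_P, M_Q as redundants; the released structure is the simple span PQ.
On the primary (simply-supported) span, the end slopes from the loading are:
  at P: triangular load, peak 45: w₀L³/(45EI) = 2197/EI
  at Q: triangular load, peak 45: 7w₀L³/(360EI) = 1922/EI
  at P: point load 113.5 at a = 7.8: Pab(L + b)/(6LEI) = 1074/EI
  at Q: point load 113.5 at a = 7.8: Pab(L + a)/(6LEI) = 1228/EI
  θ_P0 = 3271/EI,  θ_Q0 = 3150/EI
Flexibility coefficients: a unit moment at one end gives L/(3EI) there and L/(6EI) at the far end, so f₁₁ = f₂₂ = 4.333/EI and f₁₂ = f₂₁ = 2.167/EI.
Compatibility — zero rotation at each built-in end:
  4.333 M_P + 2.167 M_Q = 3271
  2.167 M_P + 4.333 M_Q = 3150
Solving the pair gives M_P = 521.9 kN·m and M_Q = 466 kN·m (hogging).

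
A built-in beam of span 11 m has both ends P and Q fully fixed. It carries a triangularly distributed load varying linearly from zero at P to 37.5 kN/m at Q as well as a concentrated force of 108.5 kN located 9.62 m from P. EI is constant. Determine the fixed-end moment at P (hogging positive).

Release both end moments; the primary structure is a simply-supported span PQ with redundants M_P and M_Q.
Simple-span end rotations at P and Q under the given loads:
  at P: triangular load, peak 37.5: 7w₀L³/(360EI) = 970.5/EI
  at Q: triangular load, peak 37.5: w₀L³/(45EI) = 1109/EI
  at P: point load 108.5 at a = 9.62: Pab(L + b)/(6LEI) = 270.2/EI
  at Q: point load 108.5 at a = 9.62: Pab(L + a)/(6LEI) = 450/EI
  θ_P0 = 1241/EI,  θ_Q0 = 1559/EI
Flexibility coefficients: a unit moment at one end gives L/(3EI) there and L/(6EI) at the far end, so f₁₁ = f₂₂ = 3.667/EI and f₁₂ = f₂₁ = 1.833/EI.
Compatibility — zero rotation at each built-in end:
  3.667 M_P + 1.833 M_Q = 1241
  1.833 M_P + 3.667 M_Q = 1559
Solving the pair gives M_P = 167.7 kN·m and M_Q = 341.4 kN·m (hogging).

M_P = 167.7 kN·m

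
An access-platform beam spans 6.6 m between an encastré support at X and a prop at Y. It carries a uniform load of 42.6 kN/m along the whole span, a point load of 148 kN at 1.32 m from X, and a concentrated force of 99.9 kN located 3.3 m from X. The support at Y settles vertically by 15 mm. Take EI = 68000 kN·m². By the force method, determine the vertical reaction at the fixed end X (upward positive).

R_X = 394.8 kN

Remove the prop at Y; the released (primary) structure is a cantilever built in at X.
Primary-structure tip deflection at Y by superposition:
  UDL 42.6: wL⁴/(8EI) = 10104/EI
  point load 148 at a = 1.32: Pa²(3L − a)/(6EI) = 794.3/EI
  point load 99.9 at a = 3.3: Pa²(3L − a)/(6EI) = 2992/EI
  δ_0 = 13890/EI
Flexibility coefficient — unit upward force at Y: δ_{YY} = L³/(3EI) = 95.83/EI.
With EI = 68000 kN·m²: δ_0 = 0.20427 m and δ_{YY} = 0.001409 m/kN.
Compatibility — the beam at Y must follow the support down by 0.015 m: δ_0 − R_Y·δ_{YY} = 0.015, so R_Y = (0.20427 − 0.015)/0.001409 = 134.3 kN.
Vertical equilibrium: R_X = ΣP − R_Y = 529.1 − 134.3 = 394.8 kN.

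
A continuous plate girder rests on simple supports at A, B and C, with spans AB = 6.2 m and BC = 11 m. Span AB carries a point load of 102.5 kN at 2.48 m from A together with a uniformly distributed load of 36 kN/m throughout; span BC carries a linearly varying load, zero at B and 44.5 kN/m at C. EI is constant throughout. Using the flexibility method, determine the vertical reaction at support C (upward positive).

R_C = 135.7 kN

Insert a hinge at B; M_B is the redundant, and each span becomes simply supported.
Discontinuity in slope at B on the released structure — sum the simple-span end rotations:
  span AB: point load 102.5 at a = 2.48: Pab(L + a)/(6LEI) = 220.6/EI
  span AB: UDL 36: wL³/(24EI) = 357.5/EI
  span BC: triangular load, peak 44.5: 7w₀L³/(360EI) = 1152/EI
  relative rotation θ_0 = (578.1 + 1152)/EI = 1730/EI
A unit hogging moment at B produces rotation L₁/(3EI) + L₂/(3EI) = 5.733/EI.
Slope continuity at B: θ_0 = M_B·5.733/EI, so M_B = 1730/5.733 = 301.7 kN·m (hogging).
Span BC, ΣM about C: R_B^{BC}·11 = 897.4 + 301.7, so R_B^{BC} = 109 kN and R_C = 244.8 − 109 = 135.7 kN.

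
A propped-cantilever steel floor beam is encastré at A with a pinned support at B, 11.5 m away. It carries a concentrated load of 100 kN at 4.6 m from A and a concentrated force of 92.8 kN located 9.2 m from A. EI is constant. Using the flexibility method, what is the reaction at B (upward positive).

R_B = 86.13 kN

Take the reaction at B as the redundant and release it; the primary structure is a cantilever fixed at A.
Deflection at B on the released cantilever, summing each load's contribution:
  point load 100 at a = 4.6: Pa²(3L − a)/(6EI) = 10545/EI
  point load 92.8 at a = 9.2: Pa²(3L − a)/(6EI) = 33120/EI
  δ_0 = 43665/EI
Flexibility coefficient — unit upward force at B: δ_{BB} = L³/(3EI) = 507/EI.
Compatibility at B: δ_0 − R_B·δ_{BB} = 0, so R_B = 43665/507 = 86.13 kN.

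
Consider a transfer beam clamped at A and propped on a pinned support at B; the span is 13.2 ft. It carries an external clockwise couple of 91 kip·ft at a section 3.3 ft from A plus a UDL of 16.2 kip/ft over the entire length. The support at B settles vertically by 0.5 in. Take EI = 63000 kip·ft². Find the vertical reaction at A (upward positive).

Release the roller at B. Primary structure: cantilever fixed at A.
Free-end deflection of the primary structure under the applied loading (downward +):
  clockwise couple 91 at a = 3.3: M₀a(2L − a)/(2EI) = 3468/EI
  UDL 16.2: wL⁴/(8EI) = 61478/EI
  δ_0 = 64947/EI
Flexibility coefficient — unit upward force at B: δ_{BB} = L³/(3EI) = 766.7/EI.
With EI = 63000 kip·ft²: δ_0 = 1.0309 ft and δ_{BB} = 0.012169 ft/kip.
Compatibility — the beam at B must follow the support down by 0.04167 ft: δ_0 − R_B·δ_{BB} = 0.04167, so R_B = (1.0309 − 0.04167)/0.012169 = 81.29 kip.
Vertical equilibrium: R_A = ΣP − R_B = 213.8 − 81.29 = 132.5 kip.

R_A = 132.5 kip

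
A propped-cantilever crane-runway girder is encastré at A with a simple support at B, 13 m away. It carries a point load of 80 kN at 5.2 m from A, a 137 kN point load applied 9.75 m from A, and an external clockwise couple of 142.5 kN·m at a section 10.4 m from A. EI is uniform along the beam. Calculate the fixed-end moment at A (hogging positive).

Choose R_B as the redundant. The primary structure is the cantilever fixed at A.
Primary-structure tip deflection at B by superposition:
  point load 80 at a = 5.2: Pa²(3L − a)/(6EI) = 12186/EI
  point load 137 at a = 9.75: Pa²(3L − a)/(6EI) = 63490/EI
  clockwise couple 142.5 at a = 10.4: M₀a(2L − a)/(2EI) = 11560/EI
  δ_0 = 87235/EI
Flexibility coefficient — unit upward force at B: δ_{BB} = L³/(3EI) = 732.3/EI.
Compatibility at B: δ_0 − R_B·δ_{BB} = 0, so R_B = 87235/732.3 = 119.1 kN.
Moment equilibrium about A: M_A = Σ(load moments about A) − R_B·L = 1894 − 119.1×13 = 345.7 kN·m.

M_A = 345.7 kN·m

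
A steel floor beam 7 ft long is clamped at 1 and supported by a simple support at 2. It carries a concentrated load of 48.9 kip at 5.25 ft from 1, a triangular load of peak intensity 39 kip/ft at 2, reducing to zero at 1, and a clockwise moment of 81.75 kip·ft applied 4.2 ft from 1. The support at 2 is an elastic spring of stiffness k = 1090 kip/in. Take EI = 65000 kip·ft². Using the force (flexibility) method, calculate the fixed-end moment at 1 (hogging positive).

M_1 = 165.5 kip·ft

Release the roller at 2. Primary structure: cantilever fixed at 1.
Downward deflection at the released point 2 due to the loads:
  point load 48.9 at a = 5.25: Pa²(3L − a)/(6EI) = 3538/EI
  triangular load, peak 39 at the free end: 11w₀L⁴/(120EI) = 8584/EI
  clockwise couple 81.75 at a = 4.2: M₀a(2L − a)/(2EI) = 1682/EI
  δ_0 = 13804/EI
Tip deflection under a unit load at 2: L³/(3EI) = 114.3/EI.
With EI = 65000 kip·ft²: δ_0 = 0.21237 ft and δ_{22} = 0.001759 ft/kip.
Compatibility — the spring shortens by R_2/k under the reaction it provides: δ_0 − R_2·δ_{22} = R_2/k. With 1/k = 1/(1090×12) ft/kip = 0.000076 ft/kip, R_2 = δ_0 / (δ_{22} + 1/k) = 0.21237 / (0.001759 + 0.000076) = 115.7 kip.
Moment equilibrium about 1: M_1 = Σ(load moments about 1) − R_2·L = 975.5 − 115.7×7 = 165.5 kip·ft.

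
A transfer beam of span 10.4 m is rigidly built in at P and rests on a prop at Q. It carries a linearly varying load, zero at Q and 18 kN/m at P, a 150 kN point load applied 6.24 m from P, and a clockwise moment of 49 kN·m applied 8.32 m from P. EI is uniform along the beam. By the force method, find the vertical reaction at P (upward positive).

Take the reaction at Q as the redundant and release it; the primary structure is a cantilever fixed at P.
Free-end deflection of the primary structure under the applied loading (downward +):
  triangular load, peak 18 at the fixed end: w₀L⁴/(30EI) = 7019/EI
  point load 150 at a = 6.24: Pa²(3L − a)/(6EI) = 24297/EI
  clockwise couple 49 at a = 8.32: M₀a(2L − a)/(2EI) = 2544/EI
  δ_0 = 33860/EI
Tip deflection under a unit load at Q: L³/(3EI) = 375/EI.
The prop prevents deflection at Q: R_Q = δ_0/δ_{QQ} = 33860/375 = 90.3 kN.
Vertical equilibrium: R_P = ΣP − R_Q = 243.6 − 90.3 = 153.3 kN.

R_P = 153.3 kN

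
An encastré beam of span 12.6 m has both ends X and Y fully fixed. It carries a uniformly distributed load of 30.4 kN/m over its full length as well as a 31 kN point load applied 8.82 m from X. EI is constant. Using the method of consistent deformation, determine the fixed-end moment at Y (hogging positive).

M_Y = 459.6 kN·m

Release both end moments; the primary structure is a simply-supported span XY with redundants M_X and M_Y.
Simple-span end rotations at X and Y under the given loads:
  at X: UDL 30.4: wL³/(24EI) = 2534/EI
  at Y: UDL 30.4: wL³/(24EI) = 2534/EI
  at X: point load 31 at a = 8.82: Pab(L + b)/(6LEI) = 223.9/EI
  at Y: point load 31 at a = 8.82: Pab(L + a)/(6LEI) = 292.8/EI
  θ_X0 = 2758/EI,  θ_Y0 = 2827/EI
Flexibility coefficients: a unit moment at one end gives L/(3EI) there and L/(6EI) at the far end, so f₁₁ = f₂₂ = 4.2/EI and f₁₂ = f₂₁ = 2.1/EI.
Compatibility — zero rotation at each built-in end:
  4.2 M_X + 2.1 M_Y = 2758
  2.1 M_X + 4.2 M_Y = 2827
Solving the pair gives M_X = 426.8 kN·m and M_Y = 459.6 kN·m (hogging).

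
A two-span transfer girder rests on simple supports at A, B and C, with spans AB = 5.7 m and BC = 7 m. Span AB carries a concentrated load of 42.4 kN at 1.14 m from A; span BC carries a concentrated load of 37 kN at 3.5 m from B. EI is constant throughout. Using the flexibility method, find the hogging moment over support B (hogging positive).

Insert a hinge at B; M_B is the redundant, and each span becomes simply supported.
Rotations at B on the released spans (each span's end-slope, ×1/EI):
  span AB: point load 42.4 at a = 1.14: Pab(L + a)/(6LEI) = 44.08/EI
  span BC: point load 37 at a = 3.5: Pab(L + b)/(6LEI) = 113.3/EI
  relative rotation θ_0 = (44.08 + 113.3)/EI = 157.4/EI
A unit hogging moment at B produces rotation L₁/(3EI) + L₂/(3EI) = 4.233/EI.
Slope continuity at B: θ_0 = M_B·4.233/EI, so M_B = 157.4/4.233 = 37.18 kN·m (hogging).

M_B = 37.18 kN·m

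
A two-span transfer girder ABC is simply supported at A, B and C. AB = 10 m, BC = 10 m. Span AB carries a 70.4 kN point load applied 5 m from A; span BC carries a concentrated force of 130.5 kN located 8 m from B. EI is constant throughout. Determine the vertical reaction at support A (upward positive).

R_A = 22.34 kN

Insert a hinge at B; M_B is the redundant, and each span becomes simply supported.
Discontinuity in slope at B on the released structure — sum the simple-span end rotations:
  span AB: point load 70.4 at a = 5: Pab(L + a)/(6LEI) = 440/EI
  span BC: point load 130.5 at a = 8: Pab(L + b)/(6LEI) = 417.6/EI
  relative rotation θ_0 = (440 + 417.6)/EI = 857.6/EI
A unit hogging moment at B produces rotation L₁/(3EI) + L₂/(3EI) = 6.667/EI.
Slope continuity at B: θ_0 = M_B·6.667/EI, so M_B = 857.6/6.667 = 128.6 kN·m (hogging).
Span AB, ΣM about A with M_B applied at B: R_B^{AB}·10 = 352 + 128.6, so R_B^{AB} = 48.06 kN and R_A = 70.4 − 48.06 = 22.34 kN.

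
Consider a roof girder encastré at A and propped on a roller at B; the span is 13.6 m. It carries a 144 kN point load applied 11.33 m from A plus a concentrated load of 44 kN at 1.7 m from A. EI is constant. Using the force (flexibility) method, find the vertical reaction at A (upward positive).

Take the reaction at B as the redundant and release it; the primary structure is a cantilever fixed at A.
Downward deflection at the released point B due to the loads:
  point load 144 at a = 11.33: Pa²(3L − a)/(6EI) = 90793/EI
  point load 44 at a = 1.7: Pa²(3L − a)/(6EI) = 828.7/EI
  δ_0 = 91621/EI
Tip deflection under a unit load at B: L³/(3EI) = 838.5/EI.
Compatibility at B: δ_0 − R_B·δ_{BB} = 0, so R_B = 91621/838.5 = 109.3 kN.
Vertical equilibrium: R_A = ΣP − R_B = 188 − 109.3 = 78.73 kN.

R_A = 78.73 kN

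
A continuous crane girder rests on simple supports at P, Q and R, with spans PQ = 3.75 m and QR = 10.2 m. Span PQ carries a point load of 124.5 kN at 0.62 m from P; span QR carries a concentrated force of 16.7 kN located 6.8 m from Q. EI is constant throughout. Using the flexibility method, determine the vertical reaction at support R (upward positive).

R_R = 8.335 kN

Release continuity at Q by inserting a hinge; the redundant is the internal moment M_Q. The primary structure is two simply-supported spans PQ and QR.
Rotations at Q on the released spans (each span's end-slope, ×1/EI):
  span PQ: point load 124.5 at a = 0.62: Pab(L + a)/(6LEI) = 46.93/EI
  span QR: point load 16.7 at a = 6.8: Pab(L + b)/(6LEI) = 85.8/EI
  relative rotation θ_0 = (46.93 + 85.8)/EI = 132.7/EI
A unit hogging moment at Q produces rotation L₁/(3EI) + L₂/(3EI) = 4.65/EI.
Slope continuity at Q: θ_0 = M_Q·4.65/EI, so M_Q = 132.7/4.65 = 28.54 kN·m (hogging).
Span QR, ΣM about R: R_Q^{QR}·10.2 = 56.78 + 28.54, so R_Q^{QR} = 8.365 kN and R_R = 16.7 − 8.365 = 8.335 kN.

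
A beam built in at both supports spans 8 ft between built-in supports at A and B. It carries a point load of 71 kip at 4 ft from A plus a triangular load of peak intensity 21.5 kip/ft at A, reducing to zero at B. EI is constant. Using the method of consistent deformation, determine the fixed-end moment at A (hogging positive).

Release both end moments; the primary structure is a simply-supported span AB with redundants M_A and M_B.
End rotations of the released simple span under the applied load (×1/EI):
  at A: point load 71 at a = 4: Pab(L + b)/(6LEI) = 284/EI
  at B: point load 71 at a = 4: Pab(L + a)/(6LEI) = 284/EI
  at A: triangular load, peak 21.5: w₀L³/(45EI) = 244.6/EI
  at B: triangular load, peak 21.5: 7w₀L³/(360EI) = 214/EI
  θ_A0 = 528.6/EI,  θ_B0 = 498/EI
Flexibility coefficients: a unit moment at one end gives L/(3EI) there and L/(6EI) at the far end, so f₁₁ = f₂₂ = 2.667/EI and f₁₂ = f₂₁ = 1.333/EI.
Compatibility — zero rotation at each built-in end:
  2.667 M_A + 1.333 M_B = 528.6
  1.333 M_A + 2.667 M_B = 498
Solving the pair gives M_A = 139.8 kip·ft and M_B = 116.9 kip·ft (hogging).

M_A = 139.8 kip·ft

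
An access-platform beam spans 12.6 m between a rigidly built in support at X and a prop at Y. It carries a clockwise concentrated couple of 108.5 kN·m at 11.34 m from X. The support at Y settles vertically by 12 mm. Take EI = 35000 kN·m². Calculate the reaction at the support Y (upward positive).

R_Y = 12.16 kN

Release the roller at Y. Primary structure: cantilever fixed at X.
Free-end deflection of the primary structure under the applied loading (downward +):
  clockwise couple 108.5 at a = 11.34: M₀a(2L − a)/(2EI) = 8527/EI
Tip deflection under a unit load at Y: L³/(3EI) = 666.8/EI.
With EI = 35000 kN·m²: δ_0 = 0.24362 m and δ_{YY} = 0.019051 m/kN.
Compatibility — the beam at Y must follow the support down by 0.012 m: δ_0 − R_Y·δ_{YY} = 0.012, so R_Y = (0.24362 − 0.012)/0.019051 = 12.16 kN.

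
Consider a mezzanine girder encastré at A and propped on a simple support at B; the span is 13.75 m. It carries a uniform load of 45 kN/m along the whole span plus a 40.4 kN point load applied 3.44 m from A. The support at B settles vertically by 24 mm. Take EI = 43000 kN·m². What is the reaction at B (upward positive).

R_B = 234.3 kN

Take the reaction at B as the redundant and release it; the primary structure is a cantilever fixed at A.
Deflection at B on the released cantilever, summing each load's contribution:
  UDL 45: wL⁴/(8EI) = 201064/EI
  point load 40.4 at a = 3.44: Pa²(3L − a)/(6EI) = 3013/EI
  δ_0 = 204076/EI
Tip deflection under a unit load at B: L³/(3EI) = 866.5/EI.
With EI = 43000 kN·m²: δ_0 = 4.746 m and δ_{BB} = 0.020152 m/kN.
Compatibility — the beam at B must follow the support down by 0.024 m: δ_0 − R_B·δ_{BB} = 0.024, so R_B = (4.746 − 0.024)/0.020152 = 234.3 kN.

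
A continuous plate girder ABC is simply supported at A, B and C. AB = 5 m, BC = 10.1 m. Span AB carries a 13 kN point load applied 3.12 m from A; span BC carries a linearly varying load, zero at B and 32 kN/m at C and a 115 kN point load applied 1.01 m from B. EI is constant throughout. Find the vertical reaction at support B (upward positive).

R_B = 224.7 kN

Insert a hinge at B; M_B is the redundant, and each span becomes simply supported.
Discontinuity in slope at B on the released structure — sum the simple-span end rotations:
  span AB: point load 13 at a = 3.12: Pab(L + a)/(6LEI) = 20.64/EI
  span BC: triangular load, peak 32: 7w₀L³/(360EI) = 641.1/EI
  span BC: point load 115 at a = 1.01: Pab(L + b)/(6LEI) = 334.3/EI
  relative rotation θ_0 = (20.64 + 975.4)/EI = 996.1/EI
A unit hogging moment at B produces rotation L₁/(3EI) + L₂/(3EI) = 5.033/EI.
Slope continuity at B: θ_0 = M_B·5.033/EI, so M_B = 996.1/5.033 = 197.9 kN·m (hogging).
Span AB, ΣM about A with M_B applied at B: R_B^{AB}·5 = 40.56 + 197.9, so R_B^{AB} = 47.69 kN and R_A = 13 − 47.69 = -34.69 kN.
Span BC, ΣM about C: R_B^{BC}·10.1 = 1589 + 197.9, so R_B^{BC} = 177 kN and R_C = 276.6 − 177 = 99.64 kN.
R_B = 47.69 + 177 = 224.7 kN.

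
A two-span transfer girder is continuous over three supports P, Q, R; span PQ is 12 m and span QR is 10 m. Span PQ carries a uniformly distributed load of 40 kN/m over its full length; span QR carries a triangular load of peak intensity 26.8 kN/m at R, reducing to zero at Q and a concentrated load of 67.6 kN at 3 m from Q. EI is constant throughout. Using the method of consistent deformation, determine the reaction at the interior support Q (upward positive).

Take M_Q as the redundant. Released structure: two simple spans PQ and QR with a hinge at Q.
Rotations at Q on the released spans (each span's end-slope, ×1/EI):
  span PQ: UDL 40: wL³/(24EI) = 2880/EI
  span QR: triangular load, peak 26.8: 7w₀L³/(360EI) = 521.1/EI
  span QR: point load 67.6 at a = 3: Pab(L + b)/(6LEI) = 402.2/EI
  relative rotation θ_0 = (2880 + 923.3)/EI = 3803/EI
A unit hogging moment at Q produces rotation L₁/(3EI) + L₂/(3EI) = 7.333/EI.
Slope continuity at Q: θ_0 = M_Q·7.333/EI, so M_Q = 3803/7.333 = 518.6 kN·m (hogging).
Span PQ, ΣM about P with M_Q applied at Q: R_Q^{PQ}·12 = 2880 + 518.6, so R_Q^{PQ} = 283.2 kN and R_P = 480 − 283.2 = 196.8 kN.
Span QR, ΣM about R: R_Q^{QR}·10 = 919.9 + 518.6, so R_Q^{QR} = 143.9 kN and R_R = 201.6 − 143.9 = 57.75 kN.
R_Q = 283.2 + 143.9 = 427.1 kN.

R_Q = 427.1 kN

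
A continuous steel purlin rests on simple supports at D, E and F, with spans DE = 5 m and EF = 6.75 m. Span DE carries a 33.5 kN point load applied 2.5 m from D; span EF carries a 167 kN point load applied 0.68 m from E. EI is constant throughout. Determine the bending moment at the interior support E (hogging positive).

M_E = 69.07 kN·m

Insert a hinge at E; M_E is the redundant, and each span becomes simply supported.
Rotations at E on the released spans (each span's end-slope, ×1/EI):
  span DE: point load 33.5 at a = 2.5: Pab(L + a)/(6LEI) = 52.34/EI
  span EF: point load 167 at a = 0.68: Pab(L + b)/(6LEI) = 218.2/EI
  relative rotation θ_0 = (52.34 + 218.2)/EI = 270.5/EI
A unit hogging moment at E produces rotation L₁/(3EI) + L₂/(3EI) = 3.917/EI.
Slope continuity at E: θ_0 = M_E·3.917/EI, so M_E = 270.5/3.917 = 69.07 kN·m (hogging).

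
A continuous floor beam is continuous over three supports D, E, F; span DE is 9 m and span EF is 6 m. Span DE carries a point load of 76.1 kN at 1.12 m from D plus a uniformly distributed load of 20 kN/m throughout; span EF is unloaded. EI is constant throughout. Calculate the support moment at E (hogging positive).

M_E = 146.7 kN·m

Take M_E as the redundant. Released structure: two simple spans DE and EF with a hinge at E.
End slopes at the hinge E, treating each span as simply supported:
  span DE: point load 76.1 at a = 1.12: Pab(L + a)/(6LEI) = 125.9/EI
  span DE: UDL 20: wL³/(24EI) = 607.5/EI
  relative rotation θ_0 = (733.4 + 0)/EI = 733.4/EI
A unit hogging moment at E produces rotation L₁/(3EI) + L₂/(3EI) = 5/EI.
Slope continuity at E: θ_0 = M_E·5/EI, so M_E = 733.4/5 = 146.7 kN·m (hogging).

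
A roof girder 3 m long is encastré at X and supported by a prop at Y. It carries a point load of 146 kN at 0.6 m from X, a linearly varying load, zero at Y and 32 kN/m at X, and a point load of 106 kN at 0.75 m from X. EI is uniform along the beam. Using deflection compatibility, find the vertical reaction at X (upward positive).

R_X = 273.1 kN

Release the roller at Y. Primary structure: cantilever fixed at X.
Primary-structure tip deflection at Y by superposition:
  point load 146 at a = 0.6: Pa²(3L − a)/(6EI) = 73.58/EI
  triangular load, peak 32 at the fixed end: w₀L⁴/(30EI) = 86.4/EI
  point load 106 at a = 0.75: Pa²(3L − a)/(6EI) = 81.98/EI
  δ_0 = 242/EI
Tip deflection under a unit load at Y: L³/(3EI) = 9/EI.
Compatibility at Y: δ_0 − R_Y·δ_{YY} = 0, so R_Y = 242/9 = 26.89 kN.
Vertical equilibrium: R_X = ΣP − R_Y = 300 − 26.89 = 273.1 kN.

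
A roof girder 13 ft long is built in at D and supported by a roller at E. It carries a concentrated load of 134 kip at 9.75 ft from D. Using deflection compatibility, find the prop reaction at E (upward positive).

Remove the prop at E; the released (primary) structure is a cantilever built in at D.
Deflection at E on the released cantilever, summing each load's contribution:
  point load 134 at a = 9.75: Pa²(3L − a)/(6EI) = 62100/EI
Flexibility coefficient — unit upward force at E: δ_{EE} = L³/(3EI) = 732.3/EI.
Compatibility at E: δ_0 − R_E·δ_{EE} = 0, so R_E = 62100/732.3 = 84.8 kip.

R_E = 84.8 kip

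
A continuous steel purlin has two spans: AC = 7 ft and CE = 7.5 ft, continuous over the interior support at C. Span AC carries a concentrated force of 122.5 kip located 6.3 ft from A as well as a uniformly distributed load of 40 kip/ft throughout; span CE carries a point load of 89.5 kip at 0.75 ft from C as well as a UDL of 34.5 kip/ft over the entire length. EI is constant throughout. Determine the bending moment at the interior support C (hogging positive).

M_C = 308.8 kip·ft

Take M_C as the redundant. Released structure: two simple spans AC and CE with a hinge at C.
Rotations at C on the released spans (each span's end-slope, ×1/EI):
  span AC: point load 122.5 at a = 6.3: Pab(L + a)/(6LEI) = 171.1/EI
  span AC: UDL 40: wL³/(24EI) = 571.7/EI
  span CE: point load 89.5 at a = 0.75: Pab(L + b)/(6LEI) = 143.5/EI
  span CE: UDL 34.5: wL³/(24EI) = 606.4/EI
  relative rotation θ_0 = (742.7 + 749.9)/EI = 1493/EI
A unit hogging moment at C produces rotation L₁/(3EI) + L₂/(3EI) = 4.833/EI.
Compatibility: M_C·(L₁+L₂)/(3EI) = θ_0, giving M_C = 308.8 kip·ft (hogging).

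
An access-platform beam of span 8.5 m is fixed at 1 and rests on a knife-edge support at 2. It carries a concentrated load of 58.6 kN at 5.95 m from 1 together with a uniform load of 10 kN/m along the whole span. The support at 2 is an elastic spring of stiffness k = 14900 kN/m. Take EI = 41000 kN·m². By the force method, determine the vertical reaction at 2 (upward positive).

Choose R_2 as the redundant. The primary structure is the cantilever fixed at 1.
Free-end deflection of the primary structure under the applied loading (downward +):
  point load 58.6 at a = 5.95: Pa²(3L − a)/(6EI) = 6760/EI
  UDL 10: wL⁴/(8EI) = 6525/EI
  δ_0 = 13285/EI
Tip deflection under a unit load at 2: L³/(3EI) = 204.7/EI.
With EI = 41000 kN·m²: δ_0 = 0.32402 m and δ_{22} = 0.004993 m/kN.
Compatibility — the spring shortens by R_2/k under the reaction it provides: δ_0 − R_2·δ_{22} = R_2/k. With 1/k = 0.000067 m/kN, R_2 = δ_0 / (δ_{22} + 1/k) = 0.32402 / (0.004993 + 0.000067) = 64.04 kN.

R_2 = 64.04 kN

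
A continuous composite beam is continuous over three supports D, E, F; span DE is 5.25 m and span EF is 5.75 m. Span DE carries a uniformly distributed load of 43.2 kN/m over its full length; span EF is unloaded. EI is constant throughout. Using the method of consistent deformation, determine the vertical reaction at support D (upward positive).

R_D = 99.87 kN

Insert a hinge at E; M_E is the redundant, and each span becomes simply supported.
Discontinuity in slope at E on the released structure — sum the simple-span end rotations:
  span DE: UDL 43.2: wL³/(24EI) = 260.5/EI
  relative rotation θ_0 = (260.5 + 0)/EI = 260.5/EI
A unit hogging moment at E produces rotation L₁/(3EI) + L₂/(3EI) = 3.667/EI.
Slope continuity at E: θ_0 = M_E·3.667/EI, so M_E = 260.5/3.667 = 71.04 kN·m (hogging).
Span DE, ΣM about D with M_E applied at E: R_E^{DE}·5.25 = 595.4 + 71.04, so R_E^{DE} = 126.9 kN and R_D = 226.8 − 126.9 = 99.87 kN.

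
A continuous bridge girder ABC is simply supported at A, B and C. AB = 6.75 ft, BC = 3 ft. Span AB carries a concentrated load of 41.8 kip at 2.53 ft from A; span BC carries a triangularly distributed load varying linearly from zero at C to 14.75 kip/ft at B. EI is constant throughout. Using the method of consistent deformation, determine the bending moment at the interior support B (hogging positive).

M_B = 34.19 kip·ft

Take M_B as the redundant. Released structure: two simple spans AB and BC with a hinge at B.
Discontinuity in slope at B on the released structure — sum the simple-span end rotations:
  span AB: point load 41.8 at a = 2.53: Pab(L + a)/(6LEI) = 102.3/EI
  span BC: triangular load, peak 14.75: w₀L³/(45EI) = 8.85/EI
  relative rotation θ_0 = (102.3 + 8.85)/EI = 111.1/EI
A unit hogging moment at B produces rotation L₁/(3EI) + L₂/(3EI) = 3.25/EI.
Slope continuity at B: θ_0 = M_B·3.25/EI, so M_B = 111.1/3.25 = 34.19 kip·ft (hogging).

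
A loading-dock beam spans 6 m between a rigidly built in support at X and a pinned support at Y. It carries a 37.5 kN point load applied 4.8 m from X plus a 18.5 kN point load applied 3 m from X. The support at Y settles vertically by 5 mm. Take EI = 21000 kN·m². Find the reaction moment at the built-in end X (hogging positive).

M_X = 51.16 kN·m

Take the reaction at Y as the redundant and release it; the primary structure is a cantilever fixed at X.
Downward deflection at the released point Y due to the loads:
  point load 37.5 at a = 4.8: Pa²(3L − a)/(6EI) = 1901/EI
  point load 18.5 at a = 3: Pa²(3L − a)/(6EI) = 416.2/EI
  δ_0 = 2317/EI
Tip deflection under a unit load at Y: L³/(3EI) = 72/EI.
With EI = 21000 kN·m²: δ_0 = 0.11034 m and δ_{YY} = 0.003429 m/kN.
Compatibility — the beam at Y must follow the support down by 0.005 m: δ_0 − R_Y·δ_{YY} = 0.005, so R_Y = (0.11034 − 0.005)/0.003429 = 30.72 kN.
Moment equilibrium about X: M_X = Σ(load moments about X) − R_Y·L = 235.5 − 30.72×6 = 51.16 kN·m.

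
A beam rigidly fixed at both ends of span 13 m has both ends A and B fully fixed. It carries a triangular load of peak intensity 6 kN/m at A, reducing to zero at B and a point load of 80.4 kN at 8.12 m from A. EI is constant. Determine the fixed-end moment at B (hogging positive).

Take the two fixed-end moments M_A, M_B as redundants; the released structure is the simple span AB.
On the primary (simply-supported) span, the end slopes from the loading are:
  at A: triangular load, peak 6: w₀L³/(45EI) = 292.9/EI
  at B: triangular load, peak 6: 7w₀L³/(360EI) = 256.3/EI
  at A: point load 80.4 at a = 8.12: Pab(L + b)/(6LEI) = 730.3/EI
  at B: point load 80.4 at a = 8.12: Pab(L + a)/(6LEI) = 862.6/EI
  θ_A0 = 1023/EI,  θ_B0 = 1119/EI
Flexibility coefficients: a unit moment at one end gives L/(3EI) there and L/(6EI) at the far end, so f₁₁ = f₂₂ = 4.333/EI and f₁₂ = f₂₁ = 2.167/EI.
Compatibility — zero rotation at each built-in end:
  4.333 M_A + 2.167 M_B = 1023
  2.167 M_A + 4.333 M_B = 1119
Solving the pair gives M_A = 142.7 kN·m and M_B = 186.9 kN·m (hogging).

M_B = 186.9 kN·m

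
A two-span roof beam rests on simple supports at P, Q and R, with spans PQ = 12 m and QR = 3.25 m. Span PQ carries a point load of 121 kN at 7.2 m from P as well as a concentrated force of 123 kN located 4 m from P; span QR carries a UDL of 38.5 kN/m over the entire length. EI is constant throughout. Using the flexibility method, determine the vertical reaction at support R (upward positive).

Take M_Q as the redundant. Released structure: two simple spans PQ and QR with a hinge at Q.
End slopes at the hinge Q, treating each span as simply supported:
  span PQ: point load 121 at a = 7.2: Pab(L + a)/(6LEI) = 1115/EI
  span PQ: point load 123 at a = 4: Pab(L + a)/(6LEI) = 874.7/EI
  span QR: UDL 38.5: wL³/(24EI) = 55.07/EI
  relative rotation θ_0 = (1990 + 55.07)/EI = 2045/EI
A unit hogging moment at Q produces rotation L₁/(3EI) + L₂/(3EI) = 5.083/EI.
Slope continuity at Q: θ_0 = M_Q·5.083/EI, so M_Q = 2045/5.083 = 402.3 kN·m (hogging).
Span QR, ΣM about R: R_Q^{QR}·3.25 = 203.3 + 402.3, so R_Q^{QR} = 186.3 kN and R_R = 125.1 − 186.3 = -61.21 kN.

R_R = -61.21 kN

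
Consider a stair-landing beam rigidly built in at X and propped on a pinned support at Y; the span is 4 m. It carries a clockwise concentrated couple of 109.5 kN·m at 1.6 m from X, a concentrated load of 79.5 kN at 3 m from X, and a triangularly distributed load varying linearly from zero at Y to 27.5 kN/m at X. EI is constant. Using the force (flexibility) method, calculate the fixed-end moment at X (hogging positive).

M_X = 70.98 kN·m

Remove the prop at Y; the released (primary) structure is a cantilever built in at X.
Free-end deflection of the primary structure under the applied loading (downward +):
  clockwise couple 109.5 at a = 1.6: M₀a(2L − a)/(2EI) = 560.6/EI
  point load 79.5 at a = 3: Pa²(3L − a)/(6EI) = 1073/EI
  triangular load, peak 27.5 at the fixed end: w₀L⁴/(30EI) = 234.7/EI
  δ_0 = 1869/EI
Tip deflection under a unit load at Y: L³/(3EI) = 21.33/EI.
The prop prevents deflection at Y: R_Y = δ_0/δ_{YY} = 1869/21.33 = 87.59 kN.
Moment equilibrium about X: M_X = Σ(load moments about X) − R_Y·L = 421.3 − 87.59×4 = 70.98 kN·m.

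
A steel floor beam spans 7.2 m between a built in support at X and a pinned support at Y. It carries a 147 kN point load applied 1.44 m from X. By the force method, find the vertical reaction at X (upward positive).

R_X = 138.8 kN

Release the roller at Y. Primary structure: cantilever fixed at X.
Free-end deflection of the primary structure under the applied loading (downward +):
  point load 147 at a = 1.44: Pa²(3L − a)/(6EI) = 1024/EI
Flexibility coefficient — unit upward force at Y: δ_{YY} = L³/(3EI) = 124.4/EI.
Compatibility at Y: δ_0 − R_Y·δ_{YY} = 0, so R_Y = 1024/124.4 = 8.232 kN.
Vertical equilibrium: R_X = ΣP − R_Y = 147 − 8.232 = 138.8 kN.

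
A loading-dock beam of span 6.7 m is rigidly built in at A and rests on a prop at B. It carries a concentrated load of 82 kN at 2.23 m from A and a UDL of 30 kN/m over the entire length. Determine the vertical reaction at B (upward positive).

R_B = 87.49 kN

Take the reaction at B as the redundant and release it; the primary structure is a cantilever fixed at A.
Downward deflection at the released point B due to the loads:
  point load 82 at a = 2.23: Pa²(3L − a)/(6EI) = 1214/EI
  UDL 30: wL⁴/(8EI) = 7557/EI
  δ_0 = 8771/EI
Tip deflection under a unit load at B: L³/(3EI) = 100.3/EI.
Compatibility at B: δ_0 − R_B·δ_{BB} = 0, so R_B = 8771/100.3 = 87.49 kN.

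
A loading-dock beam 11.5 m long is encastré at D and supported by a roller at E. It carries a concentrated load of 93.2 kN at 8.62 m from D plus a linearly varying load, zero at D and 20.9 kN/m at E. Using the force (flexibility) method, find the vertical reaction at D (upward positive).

Take the reaction at E as the redundant and release it; the primary structure is a cantilever fixed at D.
Deflection at E on the released cantilever, summing each load's contribution:
  point load 93.2 at a = 8.62: Pa²(3L − a)/(6EI) = 29871/EI
  triangular load, peak 20.9 at the free end: 11w₀L⁴/(120EI) = 33508/EI
  δ_0 = 63379/EI
Tip deflection under a unit load at E: L³/(3EI) = 507/EI.
Compatibility at E: δ_0 − R_E·δ_{EE} = 0, so R_E = 63379/507 = 125 kN.
Vertical equilibrium: R_D = ΣP − R_E = 213.4 − 125 = 88.36 kN.

R_D = 88.36 kN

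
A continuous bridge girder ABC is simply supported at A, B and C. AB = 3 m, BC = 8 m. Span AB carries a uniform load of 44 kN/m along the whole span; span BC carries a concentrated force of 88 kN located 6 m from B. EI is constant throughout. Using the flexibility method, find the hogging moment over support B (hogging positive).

M_B = 73.5 kN·m

Release continuity at B by inserting a hinge; the redundant is the internal moment M_B. The primary structure is two simply-supported spans AB and BC.
End slopes at the hinge B, treating each span as simply supported:
  span AB: UDL 44: wL³/(24EI) = 49.5/EI
  span BC: point load 88 at a = 6: Pab(L + b)/(6LEI) = 220/EI
  relative rotation θ_0 = (49.5 + 220)/EI = 269.5/EI
A unit hogging moment at B produces rotation L₁/(3EI) + L₂/(3EI) = 3.667/EI.
Compatibility: M_B·(L₁+L₂)/(3EI) = θ_0, giving M_B = 73.5 kN·m (hogging).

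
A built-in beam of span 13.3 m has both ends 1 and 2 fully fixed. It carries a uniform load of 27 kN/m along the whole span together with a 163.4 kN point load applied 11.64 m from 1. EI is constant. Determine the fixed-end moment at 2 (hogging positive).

Take the two fixed-end moments M_1, M_2 as redundants; the released structure is the simple span 12.
End rotations of the released simple span under the applied load (×1/EI):
  at 1: UDL 27: wL³/(24EI) = 2647/EI
  at 2: UDL 27: wL³/(24EI) = 2647/EI
  at 1: point load 163.4 at a = 11.64: Pab(L + b)/(6LEI) = 591.9/EI
  at 2: point load 163.4 at a = 11.64: Pab(L + a)/(6LEI) = 986.7/EI
  θ_10 = 3239/EI,  θ_20 = 3633/EI
Flexibility coefficients: a unit moment at one end gives L/(3EI) there and L/(6EI) at the far end, so f₁₁ = f₂₂ = 4.433/EI and f₁₂ = f₂₁ = 2.217/EI.
Compatibility — zero rotation at each built-in end:
  4.433 M_1 + 2.217 M_2 = 3239
  2.217 M_1 + 4.433 M_2 = 3633
Solving the pair gives M_1 = 427.6 kN·m and M_2 = 605.8 kN·m (hogging).

M_2 = 605.8 kN·m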